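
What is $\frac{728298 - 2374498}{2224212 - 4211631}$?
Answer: $\frac{1646200}{1987419} \approx 0.82831$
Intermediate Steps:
$\frac{728298 - 2374498}{2224212 - 4211631} = - \frac{1646200}{-1987419} = \left(-1646200\right) \left(- \frac{1}{1987419}\right) = \frac{1646200}{1987419}$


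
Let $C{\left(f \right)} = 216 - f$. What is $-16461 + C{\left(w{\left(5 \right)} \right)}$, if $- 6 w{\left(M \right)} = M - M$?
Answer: $-16245$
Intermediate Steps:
$w{\left(M \right)} = 0$ ($w{\left(M \right)} = - \frac{M - M}{6} = \left(- \frac{1}{6}\right) 0 = 0$)
$-16461 + C{\left(w{\left(5 \right)} \right)} = -16461 + \left(216 - 0\right) = -16461 + \left(216 + 0\right) = -16461 + 216 = -16245$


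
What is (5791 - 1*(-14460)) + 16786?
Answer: 37037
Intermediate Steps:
(5791 - 1*(-14460)) + 16786 = (5791 + 14460) + 16786 = 20251 + 16786 = 37037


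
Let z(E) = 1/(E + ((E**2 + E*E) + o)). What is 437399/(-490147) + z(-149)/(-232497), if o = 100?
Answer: -4510432000044106/5054366181187827 ≈ -0.89238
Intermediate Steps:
z(E) = 1/(100 + E + 2*E**2) (z(E) = 1/(E + ((E**2 + E*E) + 100)) = 1/(E + ((E**2 + E**2) + 100)) = 1/(E + (2*E**2 + 100)) = 1/(E + (100 + 2*E**2)) = 1/(100 + E + 2*E**2))
437399/(-490147) + z(-149)/(-232497) = 437399/(-490147) + 1/((100 - 149 + 2*(-149)**2)*(-232497)) = 437399*(-1/490147) - 1/232497/(100 - 149 + 2*22201) = -437399/490147 - 1/232497/(100 - 149 + 44402) = -437399/490147 - 1/232497/44353 = -437399/490147 + (1/44353)*(-1/232497) = -437399/490147 - 1/10311939441 = -4510432000044106/5054366181187827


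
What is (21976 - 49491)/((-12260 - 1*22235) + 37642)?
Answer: -27515/3147 ≈ -8.7432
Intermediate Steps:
(21976 - 49491)/((-12260 - 1*22235) + 37642) = -27515/((-12260 - 22235) + 37642) = -27515/(-34495 + 37642) = -27515/3147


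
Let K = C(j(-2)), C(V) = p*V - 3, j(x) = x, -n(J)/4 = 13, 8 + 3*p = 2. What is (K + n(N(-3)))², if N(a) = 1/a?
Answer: 2601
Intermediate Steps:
p = -2 (p = -8/3 + (⅓)*2 = -8/3 + ⅔ = -2)
n(J) = -52 (n(J) = -4*13 = -52)
C(V) = -3 - 2*V (C(V) = -2*V - 3 = -3 - 2*V)
K = 1 (K = -3 - 2*(-2) = -3 + 4 = 1)
(K + n(N(-3)))² = (1 - 52)² = (-51)² = 2601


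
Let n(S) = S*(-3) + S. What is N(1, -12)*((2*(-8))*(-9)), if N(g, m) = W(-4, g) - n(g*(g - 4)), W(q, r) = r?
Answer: -720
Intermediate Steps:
n(S) = -2*S (n(S) = -3*S + S = -2*S)
N(g, m) = g + 2*g*(-4 + g) (N(g, m) = g - (-2)*g*(g - 4) = g - (-2)*g*(-4 + g) = g + 2*g*(-4 + g))
N(1, -12)*((2*(-8))*(-9)) = (1*(-7 + 2*1))*((2*(-8))*(-9)) = (1*(-7 + 2))*(-16*(-9)) = (1*(-5))*144 = -5*144 = -720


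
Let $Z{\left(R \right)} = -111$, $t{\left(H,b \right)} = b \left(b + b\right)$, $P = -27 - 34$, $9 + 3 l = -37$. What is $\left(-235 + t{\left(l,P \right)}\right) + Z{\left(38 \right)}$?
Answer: $7096$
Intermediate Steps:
$l = - \frac{46}{3}$ ($l = -3 + \frac{1}{3} \left(-37\right) = -3 - \frac{37}{3} = - \frac{46}{3} \approx -15.333$)
$P = -61$ ($P = -27 - 34 = -61$)
$t{\left(H,b \right)} = 2 b^{2}$ ($t{\left(H,b \right)} = b 2 b = 2 b^{2}$)
$\left(-235 + t{\left(l,P \right)}\right) + Z{\left(38 \right)} = \left(-235 + 2 \left(-61\right)^{2}\right) - 111 = \left(-235 + 2 \cdot 3721\right) - 111 = \left(-235 + 7442\right) - 111 = 7207 - 111 = 7096$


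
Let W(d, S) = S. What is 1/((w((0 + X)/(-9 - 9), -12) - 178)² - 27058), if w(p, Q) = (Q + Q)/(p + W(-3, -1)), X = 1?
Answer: -361/1065438 ≈ -0.00033883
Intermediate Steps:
w(p, Q) = 2*Q/(-1 + p) (w(p, Q) = (Q + Q)/(p - 1) = (2*Q)/(-1 + p) = 2*Q/(-1 + p))
1/((w((0 + X)/(-9 - 9), -12) - 178)² - 27058) = 1/((2*(-12)/(-1 + (0 + 1)/(-9 - 9)) - 178)² - 27058) = 1/((2*(-12)/(-1 + 1/(-18)) - 178)² - 27058) = 1/((2*(-12)/(-1 + 1*(-1/18)) - 178)² - 27058) = 1/((2*(-12)/(-1 - 1/18) - 178)² - 27058) = 1/((2*(-12)/(-19/18) - 178)² - 27058) = 1/((2*(-12)*(-18/19) - 178)² - 27058) = 1/((432/19 - 178)² - 27058) = 1/((-2950/19)² - 27058) = 1/(8702500/361 - 27058) = 1/(-1065438/361) = -361/1065438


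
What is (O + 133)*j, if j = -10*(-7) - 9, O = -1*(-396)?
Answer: 32269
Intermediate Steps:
O = 396
j = 61 (j = 70 - 9 = 61)
(O + 133)*j = (396 + 133)*61 = 529*61 = 32269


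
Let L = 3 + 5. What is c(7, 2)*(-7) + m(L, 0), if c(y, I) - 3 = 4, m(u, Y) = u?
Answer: -41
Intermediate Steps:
L = 8
c(y, I) = 7 (c(y, I) = 3 + 4 = 7)
c(7, 2)*(-7) + m(L, 0) = 7*(-7) + 8 = -49 + 8 = -41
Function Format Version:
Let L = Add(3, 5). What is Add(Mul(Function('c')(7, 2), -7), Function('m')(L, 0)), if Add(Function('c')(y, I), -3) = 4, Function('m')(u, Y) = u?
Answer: -41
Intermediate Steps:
L = 8
Function('c')(y, I) = 7 (Function('c')(y, I) = Add(3, 4) = 7)
Add(Mul(Function('c')(7, 2), -7), Function('m')(L, 0)) = Add(Mul(7, -7), 8) = Add(-49, 8) = -41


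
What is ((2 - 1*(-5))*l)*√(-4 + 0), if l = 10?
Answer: 140*I ≈ 140.0*I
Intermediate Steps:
((2 - 1*(-5))*l)*√(-4 + 0) = ((2 - 1*(-5))*10)*√(-4 + 0) = ((2 + 5)*10)*√(-4) = (7*10)*(2*I) = 70*(2*I) = 140*I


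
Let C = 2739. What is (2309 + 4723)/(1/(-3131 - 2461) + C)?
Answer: 39322944/15316487 ≈ 2.5674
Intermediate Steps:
(2309 + 4723)/(1/(-3131 - 2461) + C) = (2309 + 4723)/(1/(-3131 - 2461) + 2739) = 7032/(1/(-5592) + 2739) = 7032/(-1/5592 + 2739) = 7032/(15316487/5592) = 7032*(5592/15316487) = 39322944/15316487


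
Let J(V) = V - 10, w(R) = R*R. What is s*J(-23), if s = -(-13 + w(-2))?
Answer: -297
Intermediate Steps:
w(R) = R²
J(V) = -10 + V
s = 9 (s = -(-13 + (-2)²) = -(-13 + 4) = -1*(-9) = 9)
s*J(-23) = 9*(-10 - 23) = 9*(-33) = -297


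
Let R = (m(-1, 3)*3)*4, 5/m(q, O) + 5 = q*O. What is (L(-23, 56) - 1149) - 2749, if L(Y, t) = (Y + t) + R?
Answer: -7745/2 ≈ -3872.5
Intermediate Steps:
m(q, O) = 5/(-5 + O*q) (m(q, O) = 5/(-5 + q*O) = 5/(-5 + O*q))
R = -15/2 (R = ((5/(-5 + 3*(-1)))*3)*4 = ((5/(-5 - 3))*3)*4 = ((5/(-8))*3)*4 = ((5*(-⅛))*3)*4 = -5/8*3*4 = -15/8*4 = -15/2 ≈ -7.5000)
L(Y, t) = -15/2 + Y + t (L(Y, t) = (Y + t) - 15/2 = -15/2 + Y + t)
(L(-23, 56) - 1149) - 2749 = ((-15/2 - 23 + 56) - 1149) - 2749 = (51/2 - 1149) - 2749 = -2247/2 - 2749 = -7745/2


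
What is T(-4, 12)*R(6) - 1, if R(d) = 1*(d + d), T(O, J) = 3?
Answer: 35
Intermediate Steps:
R(d) = 2*d (R(d) = 1*(2*d) = 2*d)
T(-4, 12)*R(6) - 1 = 3*(2*6) - 1 = 3*12 - 1 = 36 - 1 = 35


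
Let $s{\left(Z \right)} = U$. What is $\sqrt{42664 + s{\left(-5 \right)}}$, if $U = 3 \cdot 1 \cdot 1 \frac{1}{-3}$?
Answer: $\sqrt{42663} \approx 206.55$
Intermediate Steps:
$U = -1$ ($U = 3 \cdot 1 \left(- \frac{1}{3}\right) = 3 \left(- \frac{1}{3}\right) = -1$)
$s{\left(Z \right)} = -1$
$\sqrt{42664 + s{\left(-5 \right)}} = \sqrt{42664 - 1} = \sqrt{42663}$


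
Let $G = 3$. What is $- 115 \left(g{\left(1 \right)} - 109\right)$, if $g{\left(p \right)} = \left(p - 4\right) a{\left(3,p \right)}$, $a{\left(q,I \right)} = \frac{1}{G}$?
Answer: $12650$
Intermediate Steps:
$a{\left(q,I \right)} = \frac{1}{3}$
$g{\left(p \right)} = - \frac{4}{3} + \frac{p}{3}$ ($g{\left(p \right)} = \left(p - 4\right) \frac{1}{3} = \left(-4 + p\right) \frac{1}{3} = - \frac{4}{3} + \frac{p}{3}$)
$- 115 \left(g{\left(1 \right)} - 109\right) = - 115 \left(\left(- \frac{4}{3} + \frac{1}{3} \cdot 1\right) - 109\right) = - 115 \left(\left(- \frac{4}{3} + \frac{1}{3}\right) - 109\right) = - 115 \left(-1 - 109\right) = \left(-115\right) \left(-110\right) = 12650$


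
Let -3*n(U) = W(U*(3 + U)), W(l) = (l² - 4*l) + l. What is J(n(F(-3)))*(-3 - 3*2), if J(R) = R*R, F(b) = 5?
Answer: -2190400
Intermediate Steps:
W(l) = l² - 3*l
n(U) = -U*(-3 + U*(3 + U))*(3 + U)/3 (n(U) = -U*(3 + U)*(-3 + U*(3 + U))/3 = -U*(-3 + U*(3 + U))*(3 + U)/3)
J(R) = R²
J(n(F(-3)))*(-3 - 3*2) = (-⅓*5*(-3 + 5*(3 + 5))*(3 + 5))²*(-3 - 3*2) = (-⅓*5*(-3 + 5*8)*8)²*(-3 - 6) = (-⅓*5*(-3 + 40)*8)²*(-9) = (-⅓*5*37*8)²*(-9) = (-1480/3)²*(-9) = (2190400/9)*(-9) = -2190400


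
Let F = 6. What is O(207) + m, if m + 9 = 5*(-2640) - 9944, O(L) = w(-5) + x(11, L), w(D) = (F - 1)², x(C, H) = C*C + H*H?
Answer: 19842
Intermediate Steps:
x(C, H) = C² + H²
w(D) = 25 (w(D) = (6 - 1)² = 5² = 25)
O(L) = 146 + L² (O(L) = 25 + (11² + L²) = 25 + (121 + L²) = 146 + L²)
m = -23153 (m = -9 + (5*(-2640) - 9944) = -9 + (-13200 - 9944) = -9 - 23144 = -23153)
O(207) + m = (146 + 207²) - 23153 = (146 + 42849) - 23153 = 42995 - 23153 = 19842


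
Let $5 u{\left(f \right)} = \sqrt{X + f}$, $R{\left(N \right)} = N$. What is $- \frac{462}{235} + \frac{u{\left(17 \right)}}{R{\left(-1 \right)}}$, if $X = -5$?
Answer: $- \frac{462}{235} - \frac{2 \sqrt{3}}{5} \approx -2.6588$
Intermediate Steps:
$u{\left(f \right)} = \frac{\sqrt{-5 + f}}{5}$
$- \frac{462}{235} + \frac{u{\left(17 \right)}}{R{\left(-1 \right)}} = - \frac{462}{235} + \frac{\frac{1}{5} \sqrt{-5 + 17}}{-1} = \left(-462\right) \frac{1}{235} + \frac{\sqrt{12}}{5} \left(-1\right) = - \frac{462}{235} + \frac{2 \sqrt{3}}{5} \left(-1\right) = - \frac{462}{235} - \frac{2 \sqrt{3}}{5}$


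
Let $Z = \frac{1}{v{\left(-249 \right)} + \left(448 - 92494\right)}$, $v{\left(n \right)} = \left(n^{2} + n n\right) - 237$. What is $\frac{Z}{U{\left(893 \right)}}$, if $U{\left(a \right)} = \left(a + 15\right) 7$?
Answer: $\frac{1}{201605964} \approx 4.9602 \cdot 10^{-9}$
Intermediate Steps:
$U{\left(a \right)} = 105 + 7 a$ ($U{\left(a \right)} = \left(15 + a\right) 7 = 105 + 7 a$)
$v{\left(n \right)} = -237 + 2 n^{2}$ ($v{\left(n \right)} = \left(n^{2} + n^{2}\right) - 237 = 2 n^{2} - 237 = -237 + 2 n^{2}$)
$Z = \frac{1}{31719}$ ($Z = \frac{1}{\left(-237 + 2 \left(-249\right)^{2}\right) + \left(448 - 92494\right)} = \frac{1}{\left(-237 + 2 \cdot 62001\right) + \left(448 - 92494\right)} = \frac{1}{\left(-237 + 124002\right) - 92046} = \frac{1}{123765 - 92046} = \frac{1}{31719} \approx 3.1527 \cdot 10^{-5}$)
$\frac{Z}{U{\left(893 \right)}} = \frac{1}{31719 \left(105 + 7 \cdot 893\right)} = \frac{1}{31719 \left(105 + 6251\right)} = \frac{1}{31719 \cdot 6356} = \frac{1}{31719} \cdot \frac{1}{6356} = \frac{1}{201605964}$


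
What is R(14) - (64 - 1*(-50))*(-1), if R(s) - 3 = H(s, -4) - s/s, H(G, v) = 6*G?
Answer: 200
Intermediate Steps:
R(s) = 2 + 6*s (R(s) = 3 + (6*s - s/s) = 3 + (6*s - 1*1) = 3 + (6*s - 1) = 3 + (-1 + 6*s) = 2 + 6*s)
R(14) - (64 - 1*(-50))*(-1) = (2 + 6*14) - (64 - 1*(-50))*(-1) = (2 + 84) - (64 + 50)*(-1) = 86 - 114*(-1) = 86 - 1*(-114) = 86 + 114 = 200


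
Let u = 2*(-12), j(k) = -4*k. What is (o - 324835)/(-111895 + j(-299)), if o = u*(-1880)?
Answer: 279715/110699 ≈ 2.5268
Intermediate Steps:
u = -24
o = 45120 (o = -24*(-1880) = 45120)
(o - 324835)/(-111895 + j(-299)) = (45120 - 324835)/(-111895 - 4*(-299)) = -279715/(-111895 + 1196) = -279715/(-110699) = -279715*(-1/110699) = 279715/110699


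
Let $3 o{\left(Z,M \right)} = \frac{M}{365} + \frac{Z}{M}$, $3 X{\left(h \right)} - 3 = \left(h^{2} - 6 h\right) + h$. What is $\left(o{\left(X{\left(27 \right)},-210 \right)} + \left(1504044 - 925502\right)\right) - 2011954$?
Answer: $- \frac{65922641227}{45990} \approx -1.4334 \cdot 10^{6}$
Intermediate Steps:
$X{\left(h \right)} = 1 - \frac{5 h}{3} + \frac{h^{2}}{3}$ ($X{\left(h \right)} = 1 + \frac{\left(h^{2} - 6 h\right) + h}{3} = 1 + \frac{h^{2} - 5 h}{3} = 1 + \left(- \frac{5 h}{3} + \frac{h^{2}}{3}\right) = 1 - \frac{5 h}{3} + \frac{h^{2}}{3}$)
$o{\left(Z,M \right)} = \frac{M}{1095} + \frac{Z}{3 M}$ ($o{\left(Z,M \right)} = \frac{\frac{M}{365} + \frac{Z}{M}}{3} = \frac{M}{1095} + \frac{Z}{3 M}$)
$\left(o{\left(X{\left(27 \right)},-210 \right)} + \left(1504044 - 925502\right)\right) - 2011954 = \left(\left(\frac{1}{1095} \left(-210\right) + \frac{1 - 45 + \frac{27^{2}}{3}}{3 \left(-210\right)}\right) + \left(1504044 - 925502\right)\right) - 2011954 = \left(\left(- \frac{14}{73} + \frac{1}{3} \left(1 - 45 + \frac{1}{3} \cdot 729\right) \left(- \frac{1}{210}\right)\right) + 578542\right) - 2011954 = \left(\left(- \frac{14}{73} + \frac{1}{3} \left(1 - 45 + 243\right) \left(- \frac{1}{210}\right)\right) + 578542\right) - 2011954 = \left(\left(- \frac{14}{73} + \frac{1}{3} \cdot 199 \left(- \frac{1}{210}\right)\right) + 578542\right) - 2011954 = \left(\left(- \frac{14}{73} - \frac{199}{630}\right) + 578542\right) - 2011954 = \left(- \frac{23347}{45990} + 578542\right) - 2011954 = \frac{26607123233}{45990} - 2011954 = - \frac{65922641227}{45990}$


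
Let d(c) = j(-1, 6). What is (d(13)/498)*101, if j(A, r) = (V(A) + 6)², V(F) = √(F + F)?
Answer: 1717/249 + 202*I*√2/83 ≈ 6.8956 + 3.4418*I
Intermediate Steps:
V(F) = √2*√F (V(F) = √(2*F) = √2*√F)
j(A, r) = (6 + √2*√A)² (j(A, r) = (√2*√A + 6)² = (6 + √2*√A)²)
d(c) = (6 + I*√2)² (d(c) = (6 + √2*√(-1))² = (6 + √2*I)² = (6 + I*√2)²)
(d(13)/498)*101 = ((6 + I*√2)²/498)*101 = 101*(6 + I*√2)²/498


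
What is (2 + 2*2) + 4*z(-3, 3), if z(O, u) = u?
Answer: 18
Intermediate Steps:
(2 + 2*2) + 4*z(-3, 3) = (2 + 2*2) + 4*3 = (2 + 4) + 12 = 6 + 12 = 18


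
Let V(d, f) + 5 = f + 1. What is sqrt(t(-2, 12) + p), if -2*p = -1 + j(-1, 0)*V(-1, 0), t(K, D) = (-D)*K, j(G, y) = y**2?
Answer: 7*sqrt(2)/2 ≈ 4.9497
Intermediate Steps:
V(d, f) = -4 + f (V(d, f) = -5 + (f + 1) = -5 + (1 + f) = -4 + f)
t(K, D) = -D*K
p = 1/2 (p = -(-1 + 0**2*(-4 + 0))/2 = -(-1 + 0*(-4))/2 = -(-1 + 0)/2 = -1/2*(-1) = 1/2 ≈ 0.50000)
sqrt(t(-2, 12) + p) = sqrt(-1*12*(-2) + 1/2) = sqrt(24 + 1/2) = sqrt(49/2) = 7*sqrt(2)/2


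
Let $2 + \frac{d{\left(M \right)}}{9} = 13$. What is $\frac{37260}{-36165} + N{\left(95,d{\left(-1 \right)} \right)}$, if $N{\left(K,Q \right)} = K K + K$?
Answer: $\frac{21985836}{2411} \approx 9119.0$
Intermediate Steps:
$d{\left(M \right)} = 99$ ($d{\left(M \right)} = -18 + 9 \cdot 13 = -18 + 117 = 99$)
$N{\left(K,Q \right)} = K + K^{2}$ ($N{\left(K,Q \right)} = K^{2} + K = K + K^{2}$)
$\frac{37260}{-36165} + N{\left(95,d{\left(-1 \right)} \right)} = \frac{37260}{-36165} + 95 \left(1 + 95\right) = 37260 \left(- \frac{1}{36165}\right) + 95 \cdot 96 = - \frac{2484}{2411} + 9120 = \frac{21985836}{2411}$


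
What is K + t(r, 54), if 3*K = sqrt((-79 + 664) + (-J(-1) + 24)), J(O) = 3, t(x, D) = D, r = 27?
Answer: 54 + sqrt(606)/3 ≈ 62.206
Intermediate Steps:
K = sqrt(606)/3 (K = sqrt((-79 + 664) + (-1*3 + 24))/3 = sqrt(585 + (-3 + 24))/3 = sqrt(585 + 21)/3 = sqrt(606)/3 ≈ 8.2057)
K + t(r, 54) = sqrt(606)/3 + 54 = 54 + sqrt(606)/3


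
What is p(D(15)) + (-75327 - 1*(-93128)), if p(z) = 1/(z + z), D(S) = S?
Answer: 534031/30 ≈ 17801.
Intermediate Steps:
p(z) = 1/(2*z)
p(D(15)) + (-75327 - 1*(-93128)) = (½)/15 + (-75327 - 1*(-93128)) = (½)*(1/15) + (-75327 + 93128) = 1/30 + 17801 = 534031/30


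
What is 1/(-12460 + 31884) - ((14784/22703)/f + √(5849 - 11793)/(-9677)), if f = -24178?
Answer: 5429075/69234342304 + 2*I*√1486/9677 ≈ 7.8416e-5 + 0.0079671*I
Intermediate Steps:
1/(-12460 + 31884) - ((14784/22703)/f + √(5849 - 11793)/(-9677)) = 1/(-12460 + 31884) - ((14784/22703)/(-24178) + √(5849 - 11793)/(-9677)) = 1/19424 - ((14784*(1/22703))*(-1/24178) + √(-5944)*(-1/9677)) = 1/19424 - ((14784/22703)*(-1/24178) + (2*I*√1486)*(-1/9677)) = 1/19424 - (-96/3564371 - 2*I*√1486/9677) = 1/19424 + (96/3564371 + 2*I*√1486/9677) = 5429075/69234342304 + 2*I*√1486/9677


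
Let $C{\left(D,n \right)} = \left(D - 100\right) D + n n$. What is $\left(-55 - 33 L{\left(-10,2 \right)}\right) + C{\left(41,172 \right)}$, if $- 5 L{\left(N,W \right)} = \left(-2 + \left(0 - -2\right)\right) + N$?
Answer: $27044$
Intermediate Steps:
$L{\left(N,W \right)} = - \frac{N}{5}$ ($L{\left(N,W \right)} = - \frac{\left(-2 + \left(0 - -2\right)\right) + N}{5} = - \frac{\left(-2 + \left(0 + 2\right)\right) + N}{5} = - \frac{\left(-2 + 2\right) + N}{5} = - \frac{0 + N}{5} = - \frac{N}{5}$)
$C{\left(D,n \right)} = n^{2} + D \left(-100 + D\right)$ ($C{\left(D,n \right)} = \left(D - 100\right) D + n^{2} = \left(-100 + D\right) D + n^{2} = D \left(-100 + D\right) + n^{2} = n^{2} + D \left(-100 + D\right)$)
$\left(-55 - 33 L{\left(-10,2 \right)}\right) + C{\left(41,172 \right)} = \left(-55 - 33 \left(\left(- \frac{1}{5}\right) \left(-10\right)\right)\right) + \left(41^{2} + 172^{2} - 4100\right) = \left(-55 - 66\right) + \left(1681 + 29584 - 4100\right) = \left(-55 - 66\right) + 27165 = -121 + 27165 = 27044$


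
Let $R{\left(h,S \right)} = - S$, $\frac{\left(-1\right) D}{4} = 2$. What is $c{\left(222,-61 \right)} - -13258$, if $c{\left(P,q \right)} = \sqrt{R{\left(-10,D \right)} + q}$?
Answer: $13258 + i \sqrt{53} \approx 13258.0 + 7.2801 i$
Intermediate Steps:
$D = -8$ ($D = \left(-4\right) 2 = -8$)
$c{\left(P,q \right)} = \sqrt{8 + q}$ ($c{\left(P,q \right)} = \sqrt{\left(-1\right) \left(-8\right) + q} = \sqrt{8 + q}$)
$c{\left(222,-61 \right)} - -13258 = \sqrt{8 - 61} - -13258 = \sqrt{-53} + 13258 = i \sqrt{53} + 13258 = 13258 + i \sqrt{53}$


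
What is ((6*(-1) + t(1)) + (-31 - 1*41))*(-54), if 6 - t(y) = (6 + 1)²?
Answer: 6534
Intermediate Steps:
t(y) = -43 (t(y) = 6 - (6 + 1)² = 6 - 1*7² = 6 - 1*49 = 6 - 49 = -43)
((6*(-1) + t(1)) + (-31 - 1*41))*(-54) = ((6*(-1) - 43) + (-31 - 1*41))*(-54) = ((-6 - 43) + (-31 - 41))*(-54) = (-49 - 72)*(-54) = -121*(-54) = 6534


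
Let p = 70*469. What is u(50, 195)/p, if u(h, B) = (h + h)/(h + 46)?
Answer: 5/157584 ≈ 3.1729e-5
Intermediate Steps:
u(h, B) = 2*h/(46 + h) (u(h, B) = (2*h)/(46 + h) = 2*h/(46 + h))
p = 32830
u(50, 195)/p = (2*50/(46 + 50))/32830 = (2*50/96)*(1/32830) = (2*50*(1/96))*(1/32830) = (25/24)*(1/32830) = 5/157584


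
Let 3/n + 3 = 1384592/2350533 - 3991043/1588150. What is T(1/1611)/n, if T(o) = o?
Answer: -18381135442969/18041584089430350 ≈ -0.0010188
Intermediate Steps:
n = -11198996951850/18381135442969 (n = 3/(-3 + (1384592/2350533 - 3991043/1588150)) = 3/(-3 - 7182138491119/3732998983950) = 3/(-18381135442969/3732998983950) = 3*(-3732998983950/18381135442969) = -11198996951850/18381135442969 ≈ -0.60927)
T(1/1611)/n = 1/(1611*(-11198996951850/18381135442969)) = (1/1611)*(-18381135442969/11198996951850) = -18381135442969/18041584089430350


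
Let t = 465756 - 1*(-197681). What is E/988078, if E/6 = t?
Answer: 1990311/494039 ≈ 4.0286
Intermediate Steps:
t = 663437 (t = 465756 + 197681 = 663437)
E = 3980622 (E = 6*663437 = 3980622)
E/988078 = 3980622/988078 = 3980622*(1/988078) = 1990311/494039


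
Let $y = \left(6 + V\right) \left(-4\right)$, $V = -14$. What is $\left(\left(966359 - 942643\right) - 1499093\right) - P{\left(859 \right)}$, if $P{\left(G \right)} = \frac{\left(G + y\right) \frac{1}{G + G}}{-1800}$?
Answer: $- \frac{506939537101}{343600} \approx -1.4754 \cdot 10^{6}$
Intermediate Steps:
$y = 32$ ($y = \left(6 - 14\right) \left(-4\right) = \left(-8\right) \left(-4\right) = 32$)
$P{\left(G \right)} = - \frac{32 + G}{3600 G}$ ($P{\left(G \right)} = \frac{\left(G + 32\right) \frac{1}{G + G}}{-1800} = \frac{32 + G}{2 G} \left(- \frac{1}{1800}\right) = - \frac{32 + G}{3600 G}$)
$\left(\left(966359 - 942643\right) - 1499093\right) - P{\left(859 \right)} = \left(\left(966359 - 942643\right) - 1499093\right) - \frac{-32 - 859}{3600 \cdot 859} = \left(23716 - 1499093\right) - \frac{1}{3600} \cdot \frac{1}{859} \left(-32 - 859\right) = -1475377 - \frac{1}{3600} \cdot \frac{1}{859} \left(-891\right) = -1475377 - - \frac{99}{343600} = -1475377 + \frac{99}{343600} = - \frac{506939537101}{343600}$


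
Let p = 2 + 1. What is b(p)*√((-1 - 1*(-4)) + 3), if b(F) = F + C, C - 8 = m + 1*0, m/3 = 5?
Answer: 26*√6 ≈ 63.687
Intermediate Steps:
m = 15 (m = 3*5 = 15)
p = 3
C = 23 (C = 8 + (15 + 1*0) = 8 + (15 + 0) = 8 + 15 = 23)
b(F) = 23 + F (b(F) = F + 23 = 23 + F)
b(p)*√((-1 - 1*(-4)) + 3) = (23 + 3)*√((-1 - 1*(-4)) + 3) = 26*√((-1 + 4) + 3) = 26*√(3 + 3) = 26*√6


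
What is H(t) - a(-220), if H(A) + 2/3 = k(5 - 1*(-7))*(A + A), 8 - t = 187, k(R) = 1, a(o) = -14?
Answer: -1034/3 ≈ -344.67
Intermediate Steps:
t = -179 (t = 8 - 1*187 = 8 - 187 = -179)
H(A) = -⅔ + 2*A (H(A) = -⅔ + 1*(A + A) = -⅔ + 1*(2*A) = -⅔ + 2*A)
H(t) - a(-220) = (-⅔ + 2*(-179)) - 1*(-14) = (-⅔ - 358) + 14 = -1076/3 + 14 = -1034/3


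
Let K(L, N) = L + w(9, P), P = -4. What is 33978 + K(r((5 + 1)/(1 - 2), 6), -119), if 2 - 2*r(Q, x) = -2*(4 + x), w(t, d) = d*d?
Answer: 34005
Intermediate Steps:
w(t, d) = d²
r(Q, x) = 5 + x (r(Q, x) = 1 - (-1)*(4 + x) = 1 - (-8 - 2*x)/2 = 1 + (4 + x) = 5 + x)
K(L, N) = 16 + L (K(L, N) = L + (-4)² = L + 16 = 16 + L)
33978 + K(r((5 + 1)/(1 - 2), 6), -119) = 33978 + (16 + (5 + 6)) = 33978 + (16 + 11) = 33978 + 27 = 34005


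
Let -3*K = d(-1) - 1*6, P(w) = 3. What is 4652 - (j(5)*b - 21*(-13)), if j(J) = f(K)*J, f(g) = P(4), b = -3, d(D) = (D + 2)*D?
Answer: 4424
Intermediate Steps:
d(D) = D*(2 + D) (d(D) = (2 + D)*D = D*(2 + D))
K = 7/3 (K = -(-(2 - 1) - 1*6)/3 = -(-1*1 - 6)/3 = -(-1 - 6)/3 = -1/3*(-7) = 7/3 ≈ 2.3333)
f(g) = 3
j(J) = 3*J
4652 - (j(5)*b - 21*(-13)) = 4652 - ((3*5)*(-3) - 21*(-13)) = 4652 - (15*(-3) + 273) = 4652 - (-45 + 273) = 4652 - 1*228 = 4652 - 228 = 4424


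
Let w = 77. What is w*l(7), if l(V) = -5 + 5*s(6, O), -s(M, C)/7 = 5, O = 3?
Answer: -13860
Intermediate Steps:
s(M, C) = -35 (s(M, C) = -7*5 = -35)
l(V) = -180 (l(V) = -5 + 5*(-35) = -5 - 175 = -180)
w*l(7) = 77*(-180) = -13860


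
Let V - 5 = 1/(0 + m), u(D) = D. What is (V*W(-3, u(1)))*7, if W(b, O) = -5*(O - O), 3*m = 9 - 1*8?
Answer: 0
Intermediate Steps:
m = 1/3 (m = (9 - 1*8)/3 = (9 - 8)/3 = (1/3)*1 = 1/3 ≈ 0.33333)
V = 8 (V = 5 + 1/(0 + 1/3) = 5 + 1/(1/3) = 5 + 3 = 8)
W(b, O) = 0 (W(b, O) = -5*0 = 0)
(V*W(-3, u(1)))*7 = (8*0)*7 = 0*7 = 0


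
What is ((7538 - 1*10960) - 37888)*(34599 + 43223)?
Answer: -3214826820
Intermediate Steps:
((7538 - 1*10960) - 37888)*(34599 + 43223) = ((7538 - 10960) - 37888)*77822 = (-3422 - 37888)*77822 = -41310*77822 = -3214826820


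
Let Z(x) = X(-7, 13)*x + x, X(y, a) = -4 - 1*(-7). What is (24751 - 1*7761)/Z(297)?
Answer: 8495/594 ≈ 14.301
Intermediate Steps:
X(y, a) = 3 (X(y, a) = -4 + 7 = 3)
Z(x) = 4*x (Z(x) = 3*x + x = 4*x)
(24751 - 1*7761)/Z(297) = (24751 - 1*7761)/((4*297)) = (24751 - 7761)/1188 = 16990*(1/1188) = 8495/594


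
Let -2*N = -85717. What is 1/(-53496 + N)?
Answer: -2/21275 ≈ -9.4007e-5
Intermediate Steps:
N = 85717/2 (N = -½*(-85717) = 85717/2 ≈ 42859.)
1/(-53496 + N) = 1/(-53496 + 85717/2) = 1/(-21275/2) = -2/21275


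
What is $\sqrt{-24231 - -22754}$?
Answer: $i \sqrt{1477} \approx 38.432 i$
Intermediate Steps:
$\sqrt{-24231 - -22754} = \sqrt{-24231 + 22754} = \sqrt{-1477} = i \sqrt{1477}$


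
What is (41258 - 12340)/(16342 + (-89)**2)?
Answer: 1522/1277 ≈ 1.1919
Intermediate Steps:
(41258 - 12340)/(16342 + (-89)**2) = 28918/(16342 + 7921) = 28918/24263 = 28918*(1/24263) = 1522/1277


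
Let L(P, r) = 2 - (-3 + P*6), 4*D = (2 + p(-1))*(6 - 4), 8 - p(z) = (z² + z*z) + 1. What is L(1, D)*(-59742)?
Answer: 59742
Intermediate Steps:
p(z) = 7 - 2*z² (p(z) = 8 - ((z² + z*z) + 1) = 8 - ((z² + z²) + 1) = 8 - (2*z² + 1) = 8 - (1 + 2*z²) = 8 + (-1 - 2*z²) = 7 - 2*z²)
D = 7/2 (D = ((2 + (7 - 2*(-1)²))*(6 - 4))/4 = ((2 + (7 - 2*1))*2)/4 = ((2 + (7 - 2))*2)/4 = ((2 + 5)*2)/4 = (7*2)/4 = (¼)*14 = 7/2 ≈ 3.5000)
L(P, r) = 5 - 6*P (L(P, r) = 2 - (-3 + 6*P) = 2 + (3 - 6*P) = 5 - 6*P)
L(1, D)*(-59742) = (5 - 6*1)*(-59742) = (5 - 6)*(-59742) = -1*(-59742) = 59742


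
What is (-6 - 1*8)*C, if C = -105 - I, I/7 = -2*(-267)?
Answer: 53802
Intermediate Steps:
I = 3738 (I = 7*(-2*(-267)) = 7*534 = 3738)
C = -3843 (C = -105 - 1*3738 = -105 - 3738 = -3843)
(-6 - 1*8)*C = (-6 - 1*8)*(-3843) = (-6 - 8)*(-3843) = -14*(-3843) = 53802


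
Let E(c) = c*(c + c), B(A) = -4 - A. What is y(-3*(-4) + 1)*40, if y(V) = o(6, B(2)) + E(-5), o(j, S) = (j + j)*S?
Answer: -880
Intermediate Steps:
o(j, S) = 2*S*j (o(j, S) = (2*j)*S = 2*S*j)
E(c) = 2*c² (E(c) = c*(2*c) = 2*c²)
y(V) = -22 (y(V) = 2*(-4 - 1*2)*6 + 2*(-5)² = 2*(-4 - 2)*6 + 2*25 = 2*(-6)*6 + 50 = -72 + 50 = -22)
y(-3*(-4) + 1)*40 = -22*40 = -880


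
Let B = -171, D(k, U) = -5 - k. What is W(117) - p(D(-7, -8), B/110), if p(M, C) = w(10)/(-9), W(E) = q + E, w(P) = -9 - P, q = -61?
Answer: 485/9 ≈ 53.889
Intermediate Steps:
W(E) = -61 + E
p(M, C) = 19/9 (p(M, C) = (-9 - 1*10)/(-9) = (-9 - 10)*(-⅑) = -19*(-⅑) = 19/9)
W(117) - p(D(-7, -8), B/110) = (-61 + 117) - 1*19/9 = 56 - 19/9 = 485/9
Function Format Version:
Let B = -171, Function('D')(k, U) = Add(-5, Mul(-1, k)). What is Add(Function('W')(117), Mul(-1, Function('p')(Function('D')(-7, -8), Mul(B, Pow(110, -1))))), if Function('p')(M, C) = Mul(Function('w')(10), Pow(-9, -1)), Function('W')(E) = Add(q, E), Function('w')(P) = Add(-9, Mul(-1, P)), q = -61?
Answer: Rational(485, 9) ≈ 53.889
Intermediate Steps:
Function('W')(E) = Add(-61, E)
Function('p')(M, C) = Rational(19, 9) (Function('p')(M, C) = Mul(Add(-9, Mul(-1, 10)), Pow(-9, -1)) = Mul(Add(-9, -10), Rational(-1, 9)) = Mul(-19, Rational(-1, 9)) = Rational(19, 9))
Add(Function('W')(117), Mul(-1, Function('p')(Function('D')(-7, -8), Mul(B, Pow(110, -1))))) = Add(Add(-61, 117), Mul(-1, Rational(19, 9))) = Add(56, Rational(-19, 9)) = Rational(485, 9)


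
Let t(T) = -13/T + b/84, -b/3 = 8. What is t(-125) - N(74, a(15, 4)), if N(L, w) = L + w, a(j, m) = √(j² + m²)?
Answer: -64909/875 - √241 ≈ -89.706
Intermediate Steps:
b = -24 (b = -3*8 = -24)
t(T) = -2/7 - 13/T (t(T) = -13/T - 24/84 = -13/T - 24*1/84 = -13/T - 2/7 = -2/7 - 13/T)
t(-125) - N(74, a(15, 4)) = (-2/7 - 13/(-125)) - (74 + √(15² + 4²)) = (-2/7 - 13*(-1/125)) - (74 + √(225 + 16)) = (-2/7 + 13/125) - (74 + √241) = -159/875 + (-74 - √241) = -64909/875 - √241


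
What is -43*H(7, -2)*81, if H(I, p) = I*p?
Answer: 48762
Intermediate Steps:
-43*H(7, -2)*81 = -301*(-2)*81 = -43*(-14)*81 = 602*81 = 48762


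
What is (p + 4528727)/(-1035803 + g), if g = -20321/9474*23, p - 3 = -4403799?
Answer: -1183596294/9813665005 ≈ -0.12061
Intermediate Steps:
p = -4403796 (p = 3 - 4403799 = -4403796)
g = -467383/9474 (g = -20321*1/9474*23 = -20321/9474*23 = -467383/9474 ≈ -49.333)
(p + 4528727)/(-1035803 + g) = (-4403796 + 4528727)/(-1035803 - 467383/9474) = 124931/(-9813665005/9474) = 124931*(-9474/9813665005) = -1183596294/9813665005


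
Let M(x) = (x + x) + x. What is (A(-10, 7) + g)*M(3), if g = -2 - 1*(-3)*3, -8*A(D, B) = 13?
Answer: 387/8 ≈ 48.375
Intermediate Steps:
A(D, B) = -13/8 (A(D, B) = -⅛*13 = -13/8)
M(x) = 3*x (M(x) = 2*x + x = 3*x)
g = 7 (g = -2 + 3*3 = -2 + 9 = 7)
(A(-10, 7) + g)*M(3) = (-13/8 + 7)*(3*3) = (43/8)*9 = 387/8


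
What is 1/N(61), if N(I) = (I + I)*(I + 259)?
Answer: 1/39040 ≈ 2.5615e-5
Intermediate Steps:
N(I) = 2*I*(259 + I) (N(I) = (2*I)*(259 + I) = 2*I*(259 + I))
1/N(61) = 1/(2*61*(259 + 61)) = 1/(2*61*320) = 1/39040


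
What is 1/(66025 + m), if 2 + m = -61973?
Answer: 1/4050 ≈ 0.00024691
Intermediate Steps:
m = -61975 (m = -2 - 61973 = -61975)
1/(66025 + m) = 1/(66025 - 61975) = 1/4050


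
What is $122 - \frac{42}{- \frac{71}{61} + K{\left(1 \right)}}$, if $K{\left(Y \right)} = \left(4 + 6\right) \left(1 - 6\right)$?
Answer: $\frac{383324}{3121} \approx 122.82$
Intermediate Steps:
$K{\left(Y \right)} = -50$ ($K{\left(Y \right)} = 10 \left(-5\right) = -50$)
$122 - \frac{42}{- \frac{71}{61} + K{\left(1 \right)}} = 122 - \frac{42}{- \frac{71}{61} - 50} = 122 - \frac{42}{- \frac{3121}{61}} = 122 - - \frac{2562}{3121} = 122 + \frac{2562}{3121} = \frac{383324}{3121}$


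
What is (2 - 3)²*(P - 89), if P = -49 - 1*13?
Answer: -151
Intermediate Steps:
P = -62 (P = -49 - 13 = -62)
(2 - 3)²*(P - 89) = (2 - 3)²*(-62 - 89) = (-1)²*(-151) = 1*(-151) = -151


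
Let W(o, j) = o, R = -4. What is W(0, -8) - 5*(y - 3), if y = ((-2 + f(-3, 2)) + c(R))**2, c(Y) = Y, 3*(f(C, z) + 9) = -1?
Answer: -10445/9 ≈ -1160.6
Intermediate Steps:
f(C, z) = -28/3 (f(C, z) = -9 + (1/3)*(-1) = -9 - 1/3 = -28/3)
y = 2116/9 (y = ((-2 - 28/3) - 4)**2 = (-34/3 - 4)**2 = (-46/3)**2 = 2116/9 ≈ 235.11)
W(0, -8) - 5*(y - 3) = 0 - 5*(2116/9 - 3) = 0 - 5*2089/9 = 0 - 10445/9 = -10445/9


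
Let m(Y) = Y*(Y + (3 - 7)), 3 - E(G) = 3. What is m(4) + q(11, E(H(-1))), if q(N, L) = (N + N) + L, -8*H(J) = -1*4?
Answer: 22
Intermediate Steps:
H(J) = ½ (H(J) = -(-1)*4/8 = -⅛*(-4) = ½)
E(G) = 0 (E(G) = 3 - 1*3 = 3 - 3 = 0)
m(Y) = Y*(-4 + Y) (m(Y) = Y*(Y - 4) = Y*(-4 + Y))
q(N, L) = L + 2*N (q(N, L) = 2*N + L = L + 2*N)
m(4) + q(11, E(H(-1))) = 4*(-4 + 4) + (0 + 2*11) = 4*0 + (0 + 22) = 0 + 22 = 22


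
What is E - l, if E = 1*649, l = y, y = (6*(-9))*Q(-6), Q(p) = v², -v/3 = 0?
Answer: 649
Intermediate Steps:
v = 0 (v = -3*0 = 0)
Q(p) = 0 (Q(p) = 0² = 0)
y = 0 (y = (6*(-9))*0 = -54*0 = 0)
l = 0
E = 649
E - l = 649 - 1*0 = 649 + 0 = 649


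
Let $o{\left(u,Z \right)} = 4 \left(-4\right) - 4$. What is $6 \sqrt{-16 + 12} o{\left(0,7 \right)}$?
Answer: $- 240 i \approx - 240.0 i$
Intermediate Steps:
$o{\left(u,Z \right)} = -20$ ($o{\left(u,Z \right)} = -16 - 4 = -20$)
$6 \sqrt{-16 + 12} o{\left(0,7 \right)} = 6 \sqrt{-16 + 12} \left(-20\right) = 6 \sqrt{-4} \left(-20\right) = 6 \cdot 2 i \left(-20\right) = 12 i \left(-20\right) = - 240 i$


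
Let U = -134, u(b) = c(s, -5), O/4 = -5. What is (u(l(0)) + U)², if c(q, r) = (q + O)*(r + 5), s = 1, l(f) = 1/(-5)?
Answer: 17956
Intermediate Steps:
O = -20 (O = 4*(-5) = -20)
l(f) = -⅕
c(q, r) = (-20 + q)*(5 + r) (c(q, r) = (q - 20)*(r + 5) = (-20 + q)*(5 + r))
u(b) = 0 (u(b) = -100 - 20*(-5) + 5*1 + 1*(-5) = -100 + 100 + 5 - 5 = 0)
(u(l(0)) + U)² = (0 - 134)² = (-134)² = 17956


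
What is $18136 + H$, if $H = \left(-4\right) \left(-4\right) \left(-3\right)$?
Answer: $18088$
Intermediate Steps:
$H = -48$ ($H = 16 \left(-3\right) = -48$)
$18136 + H = 18136 - 48 = 18088$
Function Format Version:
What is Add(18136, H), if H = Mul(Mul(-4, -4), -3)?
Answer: 18088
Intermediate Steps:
H = -48 (H = Mul(16, -3) = -48)
Add(18136, H) = Add(18136, -48) = 18088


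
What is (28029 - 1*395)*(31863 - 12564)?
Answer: 533308566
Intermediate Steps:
(28029 - 1*395)*(31863 - 12564) = (28029 - 395)*19299 = 27634*19299 = 533308566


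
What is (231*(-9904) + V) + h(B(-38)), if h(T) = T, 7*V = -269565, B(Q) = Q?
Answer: -16284599/7 ≈ -2.3264e+6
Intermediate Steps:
V = -269565/7 (V = (1/7)*(-269565) = -269565/7 ≈ -38509.)
(231*(-9904) + V) + h(B(-38)) = (231*(-9904) - 269565/7) - 38 = (-2287824 - 269565/7) - 38 = -16284333/7 - 38 = -16284599/7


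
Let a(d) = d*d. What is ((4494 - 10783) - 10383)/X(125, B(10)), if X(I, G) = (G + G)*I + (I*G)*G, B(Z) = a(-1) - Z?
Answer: -16672/7875 ≈ -2.1171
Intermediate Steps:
a(d) = d²
B(Z) = 1 - Z (B(Z) = (-1)² - Z = 1 - Z)
X(I, G) = I*G² + 2*G*I (X(I, G) = (2*G)*I + (G*I)*G = 2*G*I + I*G² = I*G² + 2*G*I)
((4494 - 10783) - 10383)/X(125, B(10)) = ((4494 - 10783) - 10383)/(((1 - 1*10)*125*(2 + (1 - 1*10)))) = (-6289 - 10383)/(((1 - 10)*125*(2 + (1 - 10)))) = -16672*(-1/(1125*(2 - 9))) = -16672/((-9*125*(-7))) = -16672/7875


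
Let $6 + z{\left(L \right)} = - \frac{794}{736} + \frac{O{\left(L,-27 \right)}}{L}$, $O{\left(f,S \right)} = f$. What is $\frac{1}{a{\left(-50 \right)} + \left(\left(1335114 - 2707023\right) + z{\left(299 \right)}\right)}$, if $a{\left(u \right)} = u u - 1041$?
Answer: $- \frac{368}{504327837} \approx -7.2968 \cdot 10^{-7}$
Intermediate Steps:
$a{\left(u \right)} = -1041 + u^{2}$ ($a{\left(u \right)} = u^{2} - 1041 = -1041 + u^{2}$)
$z{\left(L \right)} = - \frac{2237}{368}$ ($z{\left(L \right)} = -6 + \left(- \frac{794}{736} + \frac{L}{L}\right) = -6 + \left(\left(-794\right) \frac{1}{736} + 1\right) = -6 + \left(- \frac{397}{368} + 1\right) = -6 - \frac{29}{368} = - \frac{2237}{368}$)
$\frac{1}{a{\left(-50 \right)} + \left(\left(1335114 - 2707023\right) + z{\left(299 \right)}\right)} = \frac{1}{\left(-1041 + \left(-50\right)^{2}\right) + \left(\left(1335114 - 2707023\right) - \frac{2237}{368}\right)} = \frac{1}{\left(-1041 + 2500\right) + \left(\left(1335114 - 2707023\right) - \frac{2237}{368}\right)} = \frac{1}{1459 - \frac{504864749}{368}} = \frac{1}{- \frac{504327837}{368}} = - \frac{368}{504327837}$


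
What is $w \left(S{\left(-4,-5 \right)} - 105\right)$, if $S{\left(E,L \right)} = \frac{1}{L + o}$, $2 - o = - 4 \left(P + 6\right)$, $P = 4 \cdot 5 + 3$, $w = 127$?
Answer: $- \frac{1506728}{113} \approx -13334.0$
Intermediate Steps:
$P = 23$ ($P = 20 + 3 = 23$)
$o = 118$ ($o = 2 - - 4 \left(23 + 6\right) = 2 - \left(-4\right) 29 = 2 - -116 = 2 + 116 = 118$)
$S{\left(E,L \right)} = \frac{1}{118 + L}$ ($S{\left(E,L \right)} = \frac{1}{L + 118} = \frac{1}{118 + L}$)
$w \left(S{\left(-4,-5 \right)} - 105\right) = 127 \left(\frac{1}{118 - 5} - 105\right) = 127 \left(\frac{1}{113} - 105\right) = 127 \left(- \frac{11864}{113}\right) = - \frac{1506728}{113}$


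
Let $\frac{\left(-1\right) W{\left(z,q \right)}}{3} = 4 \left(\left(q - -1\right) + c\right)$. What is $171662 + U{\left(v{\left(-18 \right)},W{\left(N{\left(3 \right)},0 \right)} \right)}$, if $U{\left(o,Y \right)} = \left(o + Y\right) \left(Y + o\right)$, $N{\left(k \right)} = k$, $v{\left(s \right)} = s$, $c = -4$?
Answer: $171986$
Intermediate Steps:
$W{\left(z,q \right)} = 36 - 12 q$ ($W{\left(z,q \right)} = - 3 \cdot 4 \left(\left(q - -1\right) - 4\right) = - 3 \cdot 4 \left(\left(q + 1\right) - 4\right) = - 3 \cdot 4 \left(\left(1 + q\right) - 4\right) = - 3 \cdot 4 \left(-3 + q\right) = - 3 \left(-12 + 4 q\right) = 36 - 12 q$)
$U{\left(o,Y \right)} = \left(Y + o\right)^{2}$ ($U{\left(o,Y \right)} = \left(Y + o\right) \left(Y + o\right) = \left(Y + o\right)^{2}$)
$171662 + U{\left(v{\left(-18 \right)},W{\left(N{\left(3 \right)},0 \right)} \right)} = 171662 + \left(\left(36 - 0\right) - 18\right)^{2} = 171662 + \left(\left(36 + 0\right) - 18\right)^{2} = 171662 + \left(36 - 18\right)^{2} = 171662 + 18^{2} = 171662 + 324 = 171986$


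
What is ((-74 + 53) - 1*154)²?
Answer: 30625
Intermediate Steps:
((-74 + 53) - 1*154)² = (-21 - 154)² = (-175)² = 30625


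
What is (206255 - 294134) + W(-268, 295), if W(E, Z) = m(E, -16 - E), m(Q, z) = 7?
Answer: -87872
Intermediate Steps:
W(E, Z) = 7
(206255 - 294134) + W(-268, 295) = (206255 - 294134) + 7 = -87879 + 7 = -87872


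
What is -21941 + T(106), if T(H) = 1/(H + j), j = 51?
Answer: -3444736/157 ≈ -21941.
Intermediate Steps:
T(H) = 1/(51 + H) (T(H) = 1/(H + 51) = 1/(51 + H))
-21941 + T(106) = -21941 + 1/(51 + 106) = -21941 + 1/157 = -3444736/157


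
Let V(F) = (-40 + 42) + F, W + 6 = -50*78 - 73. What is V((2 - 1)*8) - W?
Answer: 3989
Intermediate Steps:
W = -3979 (W = -6 + (-50*78 - 73) = -6 + (-3900 - 73) = -6 - 3973 = -3979)
V(F) = 2 + F
V((2 - 1)*8) - W = (2 + (2 - 1)*8) - 1*(-3979) = (2 + 1*8) + 3979 = (2 + 8) + 3979 = 10 + 3979 = 3989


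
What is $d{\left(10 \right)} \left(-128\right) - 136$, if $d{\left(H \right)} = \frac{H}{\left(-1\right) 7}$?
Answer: $\frac{328}{7} \approx 46.857$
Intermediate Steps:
$d{\left(H \right)} = - \frac{H}{7}$ ($d{\left(H \right)} = \frac{H}{-7} = H \left(- \frac{1}{7}\right) = - \frac{H}{7}$)
$d{\left(10 \right)} \left(-128\right) - 136 = \left(- \frac{1}{7}\right) 10 \left(-128\right) - 136 = \left(- \frac{10}{7}\right) \left(-128\right) - 136 = \frac{1280}{7} - 136 = \frac{328}{7}$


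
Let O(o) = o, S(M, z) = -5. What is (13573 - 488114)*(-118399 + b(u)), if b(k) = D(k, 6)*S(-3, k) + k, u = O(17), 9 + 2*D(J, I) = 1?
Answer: 56167621842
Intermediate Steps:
D(J, I) = -4 (D(J, I) = -9/2 + (½)*1 = -9/2 + ½ = -4)
u = 17
b(k) = 20 + k (b(k) = -4*(-5) + k = 20 + k)
(13573 - 488114)*(-118399 + b(u)) = (13573 - 488114)*(-118399 + (20 + 17)) = -474541*(-118399 + 37) = -474541*(-118362) = 56167621842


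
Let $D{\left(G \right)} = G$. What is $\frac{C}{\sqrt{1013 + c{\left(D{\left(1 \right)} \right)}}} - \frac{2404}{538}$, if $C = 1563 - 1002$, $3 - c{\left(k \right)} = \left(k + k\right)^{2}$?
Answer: $- \frac{1202}{269} + \frac{51 \sqrt{253}}{46} \approx 13.166$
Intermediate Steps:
$c{\left(k \right)} = 3 - 4 k^{2}$ ($c{\left(k \right)} = 3 - \left(k + k\right)^{2} = 3 - \left(2 k\right)^{2} = 3 - 4 k^{2}$)
$C = 561$ ($C = 1563 - 1002 = 561$)
$\frac{C}{\sqrt{1013 + c{\left(D{\left(1 \right)} \right)}}} - \frac{2404}{538} = \frac{561}{\sqrt{1013 + \left(3 - 4 \cdot 1^{2}\right)}} - \frac{2404}{538} = \frac{561}{\sqrt{1013 + \left(3 - 4\right)}} - \frac{1202}{269} = \frac{561}{\sqrt{1013 - 1}} - \frac{1202}{269} = \frac{561}{\sqrt{1012}} - \frac{1202}{269} = \frac{561}{2 \sqrt{253}} - \frac{1202}{269} = 561 \frac{\sqrt{253}}{506} - \frac{1202}{269} = \frac{51 \sqrt{253}}{46} - \frac{1202}{269} = - \frac{1202}{269} + \frac{51 \sqrt{253}}{46}$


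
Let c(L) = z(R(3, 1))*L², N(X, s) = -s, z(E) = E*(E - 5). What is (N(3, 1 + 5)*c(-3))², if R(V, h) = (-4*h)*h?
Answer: 3779136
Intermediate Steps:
R(V, h) = -4*h²
z(E) = E*(-5 + E)
c(L) = 36*L² (c(L) = ((-4*1²)*(-5 - 4*1²))*L² = ((-4*1)*(-5 - 4*1))*L² = (-4*(-5 - 4))*L² = (-4*(-9))*L² = 36*L²)
(N(3, 1 + 5)*c(-3))² = ((-(1 + 5))*(36*(-3)²))² = ((-1*6)*(36*9))² = (-6*324)² = (-1944)² = 3779136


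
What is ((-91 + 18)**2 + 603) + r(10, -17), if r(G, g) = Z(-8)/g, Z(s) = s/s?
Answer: 100843/17 ≈ 5931.9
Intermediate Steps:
Z(s) = 1
r(G, g) = 1/g
((-91 + 18)**2 + 603) + r(10, -17) = ((-91 + 18)**2 + 603) + 1/(-17) = ((-73)**2 + 603) - 1/17 = (5329 + 603) - 1/17 = 5932 - 1/17 = 100843/17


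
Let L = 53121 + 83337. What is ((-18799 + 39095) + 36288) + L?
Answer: 193042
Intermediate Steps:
L = 136458
((-18799 + 39095) + 36288) + L = ((-18799 + 39095) + 36288) + 136458 = (20296 + 36288) + 136458 = 56584 + 136458 = 193042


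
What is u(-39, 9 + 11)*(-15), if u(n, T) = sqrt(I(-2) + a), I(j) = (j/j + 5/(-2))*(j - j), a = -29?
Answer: -15*I*sqrt(29) ≈ -80.777*I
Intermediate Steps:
I(j) = 0 (I(j) = (1 + 5*(-1/2))*0 = (1 - 5/2)*0 = -3/2*0 = 0)
u(n, T) = I*sqrt(29) (u(n, T) = sqrt(0 - 29) = sqrt(-29) = I*sqrt(29))
u(-39, 9 + 11)*(-15) = (I*sqrt(29))*(-15) = -15*I*sqrt(29)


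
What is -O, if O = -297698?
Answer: 297698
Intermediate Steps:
-O = -1*(-297698) = 297698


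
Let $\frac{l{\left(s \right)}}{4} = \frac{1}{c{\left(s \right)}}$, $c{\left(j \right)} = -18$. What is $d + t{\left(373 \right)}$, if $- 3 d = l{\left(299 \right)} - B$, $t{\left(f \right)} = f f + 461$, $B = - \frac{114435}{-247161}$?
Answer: $\frac{310511343989}{2224449} \approx 1.3959 \cdot 10^{5}$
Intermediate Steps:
$B = \frac{38145}{82387}$ ($B = \left(-114435\right) \left(- \frac{1}{247161}\right) = \frac{38145}{82387} \approx 0.463$)
$l{\left(s \right)} = - \frac{2}{9}$ ($l{\left(s \right)} = \frac{4}{-18} = 4 \left(- \frac{1}{18}\right) = - \frac{2}{9}$)
$t{\left(f \right)} = 461 + f^{2}$ ($t{\left(f \right)} = f^{2} + 461 = 461 + f^{2}$)
$d = \frac{508079}{2224449}$ ($d = - \frac{- \frac{2}{9} - \frac{38145}{82387}}{3} = \left(- \frac{1}{3}\right) \left(- \frac{508079}{741483}\right) = \frac{508079}{2224449} \approx 0.22841$)
$d + t{\left(373 \right)} = \frac{508079}{2224449} + \left(461 + 373^{2}\right) = \frac{508079}{2224449} + \left(461 + 139129\right) = \frac{508079}{2224449} + 139590 = \frac{310511343989}{2224449}$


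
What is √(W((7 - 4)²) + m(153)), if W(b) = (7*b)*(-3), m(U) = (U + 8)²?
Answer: 2*√6433 ≈ 160.41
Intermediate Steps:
m(U) = (8 + U)²
W(b) = -21*b
√(W((7 - 4)²) + m(153)) = √(-21*(7 - 4)² + (8 + 153)²) = √(-21*3² + 161²) = √(-21*9 + 25921) = √(-189 + 25921) = √25732 = 2*√6433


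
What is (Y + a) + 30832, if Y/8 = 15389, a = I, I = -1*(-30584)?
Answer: 184528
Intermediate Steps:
I = 30584
a = 30584
Y = 123112 (Y = 8*15389 = 123112)
(Y + a) + 30832 = (123112 + 30584) + 30832 = 153696 + 30832 = 184528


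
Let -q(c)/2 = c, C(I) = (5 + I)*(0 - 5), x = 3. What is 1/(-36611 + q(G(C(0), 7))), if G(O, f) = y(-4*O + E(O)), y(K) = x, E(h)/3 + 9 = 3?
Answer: -1/36617 ≈ -2.7310e-5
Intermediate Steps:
E(h) = -18 (E(h) = -27 + 3*3 = -27 + 9 = -18)
y(K) = 3
C(I) = -25 - 5*I (C(I) = (5 + I)*(-5) = -25 - 5*I)
G(O, f) = 3
q(c) = -2*c
1/(-36611 + q(G(C(0), 7))) = 1/(-36611 - 2*3) = 1/(-36611 - 6) = 1/(-36617) = -1/36617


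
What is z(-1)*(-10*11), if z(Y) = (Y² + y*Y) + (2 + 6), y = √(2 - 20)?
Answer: -990 + 330*I*√2 ≈ -990.0 + 466.69*I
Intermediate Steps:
y = 3*I*√2 (y = √(-18) = 3*I*√2 ≈ 4.2426*I)
z(Y) = 8 + Y² + 3*I*Y*√2 (z(Y) = (Y² + (3*I*√2)*Y) + (2 + 6) = (Y² + 3*I*Y*√2) + 8 = 8 + Y² + 3*I*Y*√2)
z(-1)*(-10*11) = (8 + (-1)² + 3*I*(-1)*√2)*(-10*11) = (8 + 1 - 3*I*√2)*(-110) = (9 - 3*I*√2)*(-110) = -990 + 330*I*√2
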